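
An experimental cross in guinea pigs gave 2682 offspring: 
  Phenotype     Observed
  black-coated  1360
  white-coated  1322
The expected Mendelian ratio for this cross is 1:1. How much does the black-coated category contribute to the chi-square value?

Expected counts for N = 2682 under a 1:1 ratio (total parts = 2):
  black-coated: 2682 × 1/2 = 1341
  white-coated: 2682 × 1/2 = 1341
Contribution of black-coated: (1360 − 1341)² / 1341 = 0.2692

0.269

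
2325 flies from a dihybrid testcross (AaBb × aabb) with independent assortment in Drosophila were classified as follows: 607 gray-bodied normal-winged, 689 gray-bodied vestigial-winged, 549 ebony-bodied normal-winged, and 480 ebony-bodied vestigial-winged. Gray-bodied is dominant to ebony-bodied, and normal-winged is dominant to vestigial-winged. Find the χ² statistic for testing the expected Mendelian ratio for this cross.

40.542

A dihybrid testcross with independent assortment gives a 1:1:1:1 ratio.
Total ratio parts = 4. Expected numbers out of 2325:
  gray-bodied normal-winged: 2325 × 1/4 = 581.25
  gray-bodied vestigial-winged: 2325 × 1/4 = 581.25
  ebony-bodied normal-winged: 2325 × 1/4 = 581.25
  ebony-bodied vestigial-winged: 2325 × 1/4 = 581.25
χ² = Σ (O − E)² / E
  gray-bodied normal-winged: (607 − 581.25)² / 581.25 = 1.1408
  gray-bodied vestigial-winged: (689 − 581.25)² / 581.25 = 19.9743
  ebony-bodied normal-winged: (549 − 581.25)² / 581.25 = 1.7894
  ebony-bodied vestigial-winged: (480 − 581.25)² / 581.25 = 17.6371
χ² = 1.1408 + 19.9743 + 1.7894 + 17.6371 = 40.5416 ≈ 40.542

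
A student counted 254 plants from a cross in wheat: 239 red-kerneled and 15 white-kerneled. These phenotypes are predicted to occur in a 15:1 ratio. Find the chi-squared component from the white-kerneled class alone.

0.048

Expected counts for N = 254 under a 15:1 ratio (total parts = 16):
  red-kerneled: 254 × 15/16 = 238.125
  white-kerneled: 254 × 1/16 = 15.875
Contribution of white-kerneled: (15 − 15.875)² / 15.875 = 0.0482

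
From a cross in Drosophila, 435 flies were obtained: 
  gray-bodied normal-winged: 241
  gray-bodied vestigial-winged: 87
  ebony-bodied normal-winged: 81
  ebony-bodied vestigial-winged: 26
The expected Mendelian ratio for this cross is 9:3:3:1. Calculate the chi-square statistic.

Expected counts for N = 435 under a 9:3:3:1 ratio (total parts = 16):
  gray-bodied normal-winged: 435 × 9/16 = 244.6875
  gray-bodied vestigial-winged: 435 × 3/16 = 81.5625
  ebony-bodied normal-winged: 435 × 3/16 = 81.5625
  ebony-bodied vestigial-winged: 435 × 1/16 = 27.1875
χ² = Σ (O − E)² / E
  gray-bodied normal-winged: (241 − 244.6875)² / 244.6875 = 0.0556
  gray-bodied vestigial-winged: (87 − 81.5625)² / 81.5625 = 0.3625
  ebony-bodied normal-winged: (81 − 81.5625)² / 81.5625 = 0.0039
  ebony-bodied vestigial-winged: (26 − 27.1875)² / 27.1875 = 0.0519
χ² = 0.0556 + 0.3625 + 0.0039 + 0.0519 = 0.4739 ≈ 0.474

0.474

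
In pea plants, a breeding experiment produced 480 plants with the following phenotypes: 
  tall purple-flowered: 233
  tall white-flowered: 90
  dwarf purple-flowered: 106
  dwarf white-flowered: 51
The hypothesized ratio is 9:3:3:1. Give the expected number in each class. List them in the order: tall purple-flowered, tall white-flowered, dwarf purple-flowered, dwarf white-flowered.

270, 90, 90, 30

Expected counts for N = 480 under a 9:3:3:1 ratio (total parts = 16):
  tall purple-flowered: 480 × 9/16 = 270
  tall white-flowered: 480 × 3/16 = 90
  dwarf purple-flowered: 480 × 3/16 = 90
  dwarf white-flowered: 480 × 1/16 = 30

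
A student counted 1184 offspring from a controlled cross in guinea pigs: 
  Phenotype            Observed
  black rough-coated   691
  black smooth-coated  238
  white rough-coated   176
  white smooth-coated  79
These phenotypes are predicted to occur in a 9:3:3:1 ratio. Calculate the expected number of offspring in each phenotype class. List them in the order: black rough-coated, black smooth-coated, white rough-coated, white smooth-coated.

The 9:3:3:1 ratio has 16 parts, so with N = 1184 the expected counts are:
  black rough-coated: 1184 × 9/16 = 666
  black smooth-coated: 1184 × 3/16 = 222
  white rough-coated: 1184 × 3/16 = 222
  white smooth-coated: 1184 × 1/16 = 74

666, 222, 222, 74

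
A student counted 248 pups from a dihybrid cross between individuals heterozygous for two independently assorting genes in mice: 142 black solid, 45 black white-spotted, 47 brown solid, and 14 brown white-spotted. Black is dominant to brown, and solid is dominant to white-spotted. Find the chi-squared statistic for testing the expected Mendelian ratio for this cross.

0.244

A dihybrid F₂ with independent assortment and complete dominance at both loci gives a 9:3:3:1 phenotypic ratio.
Expected counts for N = 248 under a 9:3:3:1 ratio (total parts = 16):
  black solid: 248 × 9/16 = 139.5
  black white-spotted: 248 × 3/16 = 46.5
  brown solid: 248 × 3/16 = 46.5
  brown white-spotted: 248 × 1/16 = 15.5
χ² = Σ (O − E)² / E
  black solid: (142 − 139.5)² / 139.5 = 0.0448
  black white-spotted: (45 − 46.5)² / 46.5 = 0.0484
  brown solid: (47 − 46.5)² / 46.5 = 0.0054
  brown white-spotted: (14 − 15.5)² / 15.5 = 0.1452
χ² = 0.0448 + 0.0484 + 0.0054 + 0.1452 = 0.2438 ≈ 0.244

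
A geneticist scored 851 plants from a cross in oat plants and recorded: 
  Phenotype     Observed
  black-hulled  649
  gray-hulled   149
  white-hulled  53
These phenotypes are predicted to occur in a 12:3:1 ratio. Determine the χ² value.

0.881

The 12:3:1 ratio has 16 parts, so with N = 851 the expected counts are:
  black-hulled: 851 × 12/16 = 638.25
  gray-hulled: 851 × 3/16 = 159.5625
  white-hulled: 851 × 1/16 = 53.1875
χ² = Σ (O − E)² / E
  black-hulled: (649 − 638.25)² / 638.25 = 0.1811
  gray-hulled: (149 − 159.5625)² / 159.5625 = 0.6992
  white-hulled: (53 − 53.1875)² / 53.1875 = 0.0007
χ² = 0.1811 + 0.6992 + 0.0007 = 0.881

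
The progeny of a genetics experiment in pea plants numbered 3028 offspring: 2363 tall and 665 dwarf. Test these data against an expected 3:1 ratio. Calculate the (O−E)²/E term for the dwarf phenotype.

Under the 3:1 hypothesis (Σ ratio = 4, N = 3028):
  tall: 3028 × 3/4 = 2271
  dwarf: 3028 × 1/4 = 757
Contribution of dwarf: (665 − 757)² / 757 = 11.1810

11.181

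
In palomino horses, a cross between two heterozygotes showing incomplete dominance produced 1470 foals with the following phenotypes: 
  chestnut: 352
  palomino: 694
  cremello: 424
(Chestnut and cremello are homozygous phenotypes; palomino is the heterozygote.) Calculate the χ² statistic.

With incomplete dominance, a heterozygote × heterozygote cross gives a 1:2:1 phenotypic ratio.
Expected counts for N = 1470 under a 1:2:1 ratio (total parts = 4):
  chestnut: 1470 × 1/4 = 367.5
  palomino: 1470 × 2/4 = 735
  cremello: 1470 × 1/4 = 367.5
χ² = Σ (O − E)² / E
  chestnut: (352 − 367.5)² / 367.5 = 0.6537
  palomino: (694 − 735)² / 735 = 2.2871
  cremello: (424 − 367.5)² / 367.5 = 8.6864
χ² = 0.6537 + 2.2871 + 8.6864 = 11.6272 ≈ 11.627

11.627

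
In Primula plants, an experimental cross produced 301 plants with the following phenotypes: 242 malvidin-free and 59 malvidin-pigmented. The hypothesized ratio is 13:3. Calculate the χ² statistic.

0.143

Expected counts for N = 301 under a 13:3 ratio (total parts = 16):
  malvidin-free: 301 × 13/16 = 244.5625
  malvidin-pigmented: 301 × 3/16 = 56.4375
χ² = Σ (O − E)² / E
  malvidin-free: (242 − 244.5625)² / 244.5625 = 0.0268
  malvidin-pigmented: (59 − 56.4375)² / 56.4375 = 0.1163
χ² = 0.0268 + 0.1163 = 0.1431 ≈ 0.143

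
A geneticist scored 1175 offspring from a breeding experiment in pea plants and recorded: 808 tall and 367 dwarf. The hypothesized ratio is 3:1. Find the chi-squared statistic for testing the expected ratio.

24.354

The 3:1 ratio has 4 parts, so with N = 1175 the expected counts are:
  tall: 1175 × 3/4 = 881.25
  dwarf: 1175 × 1/4 = 293.75
χ² = Σ (O − E)² / E
  tall: (808 − 881.25)² / 881.25 = 6.0886
  dwarf: (367 − 293.75)² / 293.75 = 18.2657
χ² = 6.0886 + 18.2657 = 24.3543 ≈ 24.354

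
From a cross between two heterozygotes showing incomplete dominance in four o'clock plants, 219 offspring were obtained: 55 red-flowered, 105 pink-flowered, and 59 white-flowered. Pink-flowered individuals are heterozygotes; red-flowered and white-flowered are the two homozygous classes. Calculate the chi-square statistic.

With incomplete dominance, a heterozygote × heterozygote cross gives a 1:2:1 phenotypic ratio.
The 1:2:1 ratio has 4 parts, so with N = 219 the expected counts are:
  red-flowered: 219 × 1/4 = 54.75
  pink-flowered: 219 × 2/4 = 109.5
  white-flowered: 219 × 1/4 = 54.75
χ² = Σ (O − E)² / E
  red-flowered: (55 − 54.75)² / 54.75 = 0.0011
  pink-flowered: (105 − 109.5)² / 109.5 = 0.1849
  white-flowered: (59 − 54.75)² / 54.75 = 0.3299
χ² = 0.0011 + 0.1849 + 0.3299 = 0.5159 ≈ 0.516

0.516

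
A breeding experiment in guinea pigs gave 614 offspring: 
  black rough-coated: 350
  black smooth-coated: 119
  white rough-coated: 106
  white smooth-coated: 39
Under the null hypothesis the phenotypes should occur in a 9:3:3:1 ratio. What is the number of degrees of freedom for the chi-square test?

3

A goodness-of-fit test with 4 phenotype classes has df = 4 − 1 = 3.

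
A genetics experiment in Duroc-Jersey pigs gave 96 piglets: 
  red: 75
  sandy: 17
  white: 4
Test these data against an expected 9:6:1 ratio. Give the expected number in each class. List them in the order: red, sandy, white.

54, 36, 6

Under the 9:6:1 hypothesis (Σ ratio = 16, N = 96):
  red: 96 × 9/16 = 54
  sandy: 96 × 6/16 = 36
  white: 96 × 1/16 = 6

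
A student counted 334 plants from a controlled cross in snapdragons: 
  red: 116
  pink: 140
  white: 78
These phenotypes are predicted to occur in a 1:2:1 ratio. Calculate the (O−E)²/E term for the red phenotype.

12.650

The 1:2:1 ratio has 4 parts, so with N = 334 the expected counts are:
  red: 334 × 1/4 = 83.5
  pink: 334 × 2/4 = 167
  white: 334 × 1/4 = 83.5
Contribution of red: (116 − 83.5)² / 83.5 = 12.6497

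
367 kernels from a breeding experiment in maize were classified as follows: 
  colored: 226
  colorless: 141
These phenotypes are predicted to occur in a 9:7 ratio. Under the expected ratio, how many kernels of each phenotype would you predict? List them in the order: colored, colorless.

206.4375, 160.5625

Expected counts for N = 367 under a 9:7 ratio (total parts = 16):
  colored: 367 × 9/16 = 206.4375
  colorless: 367 × 7/16 = 160.5625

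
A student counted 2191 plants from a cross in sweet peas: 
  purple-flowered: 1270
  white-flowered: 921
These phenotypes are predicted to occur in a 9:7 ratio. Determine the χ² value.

2.617

Under the 9:7 hypothesis (Σ ratio = 16, N = 2191):
  purple-flowered: 2191 × 9/16 = 1232.4375
  white-flowered: 2191 × 7/16 = 958.5625
χ² = Σ (O − E)² / E
  purple-flowered: (1270 − 1232.4375)² / 1232.4375 = 1.1448
  white-flowered: (921 − 958.5625)² / 958.5625 = 1.4719
χ² = 1.1448 + 1.4719 = 2.6167 ≈ 2.617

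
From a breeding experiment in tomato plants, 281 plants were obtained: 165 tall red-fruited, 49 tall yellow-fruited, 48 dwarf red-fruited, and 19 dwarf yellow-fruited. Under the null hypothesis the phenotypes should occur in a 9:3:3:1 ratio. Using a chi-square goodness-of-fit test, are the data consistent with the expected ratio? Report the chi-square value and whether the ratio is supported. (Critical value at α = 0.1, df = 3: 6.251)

1.097; consistent

Total ratio parts = 16. Expected numbers out of 281:
  tall red-fruited: 281 × 9/16 = 158.0625
  tall yellow-fruited: 281 × 3/16 = 52.6875
  dwarf red-fruited: 281 × 3/16 = 52.6875
  dwarf yellow-fruited: 281 × 1/16 = 17.5625
χ² = Σ (O − E)² / E
  tall red-fruited: (165 − 158.0625)² / 158.0625 = 0.3045
  tall yellow-fruited: (49 − 52.6875)² / 52.6875 = 0.2581
  dwarf red-fruited: (48 − 52.6875)² / 52.6875 = 0.4170
  dwarf yellow-fruited: (19 − 17.5625)² / 17.5625 = 0.1177
χ² = 0.3045 + 0.2581 + 0.4170 + 0.1177 = 1.0973 ≈ 1.097
Degrees of freedom = 4 − 1 = 3; critical value at α = 0.1 is 6.251.
Since 1.097 < 6.251, we fail to reject the null hypothesis — the data are consistent with the 9:3:3:1 ratio.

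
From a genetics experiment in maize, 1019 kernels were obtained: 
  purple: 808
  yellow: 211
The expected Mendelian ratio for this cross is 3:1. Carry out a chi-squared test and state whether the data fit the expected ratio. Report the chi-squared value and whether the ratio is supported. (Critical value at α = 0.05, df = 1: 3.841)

10.018; not consistent

The 3:1 ratio has 4 parts, so with N = 1019 the expected counts are:
  purple: 1019 × 3/4 = 764.25
  yellow: 1019 × 1/4 = 254.75
χ² = Σ (O − E)² / E
  purple: (808 − 764.25)² / 764.25 = 2.5045
  yellow: (211 − 254.75)² / 254.75 = 7.5135
χ² = 2.5045 + 7.5135 = 10.018
Degrees of freedom = 2 − 1 = 1; critical value at α = 0.05 is 3.841.
Since 10.018 > 3.841, we reject the null hypothesis — the data do not fit the 3:1 ratio.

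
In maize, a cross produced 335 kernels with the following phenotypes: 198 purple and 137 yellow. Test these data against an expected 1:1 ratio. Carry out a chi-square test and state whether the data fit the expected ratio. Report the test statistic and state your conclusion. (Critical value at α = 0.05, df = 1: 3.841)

11.107; not consistent

Total ratio parts = 2. Expected numbers out of 335:
  purple: 335 × 1/2 = 167.5
  yellow: 335 × 1/2 = 167.5
χ² = Σ (O − E)² / E
  purple: (198 − 167.5)² / 167.5 = 5.5537
  yellow: (137 − 167.5)² / 167.5 = 5.5537
χ² = 5.5537 + 5.5537 = 11.1074 ≈ 11.107
Degrees of freedom = 2 − 1 = 1; critical value at α = 0.05 is 3.841.
Since 11.107 > 3.841, we reject the null hypothesis — the data do not fit the 1:1 ratio.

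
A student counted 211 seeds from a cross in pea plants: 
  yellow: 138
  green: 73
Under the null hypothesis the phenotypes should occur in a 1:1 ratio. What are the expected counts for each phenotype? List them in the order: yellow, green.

105.5, 105.5

Expected counts for N = 211 under a 1:1 ratio (total parts = 2):
  yellow: 211 × 1/2 = 105.5
  green: 211 × 1/2 = 105.5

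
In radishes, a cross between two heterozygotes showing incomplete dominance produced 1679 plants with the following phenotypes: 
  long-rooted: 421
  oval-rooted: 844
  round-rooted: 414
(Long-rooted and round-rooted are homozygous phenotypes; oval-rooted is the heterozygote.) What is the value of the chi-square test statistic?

0.107

With incomplete dominance, a heterozygote × heterozygote cross gives a 1:2:1 phenotypic ratio.
Under the 1:2:1 hypothesis (Σ ratio = 4, N = 1679):
  long-rooted: 1679 × 1/4 = 419.75
  oval-rooted: 1679 × 2/4 = 839.5
  round-rooted: 1679 × 1/4 = 419.75
χ² = Σ (O − E)² / E
  long-rooted: (421 − 419.75)² / 419.75 = 0.0037
  oval-rooted: (844 − 839.5)² / 839.5 = 0.0241
  round-rooted: (414 − 419.75)² / 419.75 = 0.0788
χ² = 0.0037 + 0.0241 + 0.0788 = 0.1066 ≈ 0.107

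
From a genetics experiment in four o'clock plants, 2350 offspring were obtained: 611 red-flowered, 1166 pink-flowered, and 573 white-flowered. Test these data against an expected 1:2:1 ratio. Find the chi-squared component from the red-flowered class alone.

0.940

Under the 1:2:1 hypothesis (Σ ratio = 4, N = 2350):
  red-flowered: 2350 × 1/4 = 587.5
  pink-flowered: 2350 × 2/4 = 1175
  white-flowered: 2350 × 1/4 = 587.5
Contribution of red-flowered: (611 − 587.5)² / 587.5 = 0.9400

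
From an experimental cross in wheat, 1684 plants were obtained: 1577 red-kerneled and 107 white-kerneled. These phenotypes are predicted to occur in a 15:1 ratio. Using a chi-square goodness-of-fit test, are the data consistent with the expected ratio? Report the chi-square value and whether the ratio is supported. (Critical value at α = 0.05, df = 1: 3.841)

Expected counts for N = 1684 under a 15:1 ratio (total parts = 16):
  red-kerneled: 1684 × 15/16 = 1578.75
  white-kerneled: 1684 × 1/16 = 105.25
χ² = Σ (O − E)² / E
  red-kerneled: (1577 − 1578.75)² / 1578.75 = 0.0019
  white-kerneled: (107 − 105.25)² / 105.25 = 0.0291
χ² = 0.0019 + 0.0291 = 0.031
Degrees of freedom = 2 − 1 = 1; critical value at α = 0.05 is 3.841.
Since 0.031 < 3.841, we fail to reject the null hypothesis — the data are consistent with the 15:1 ratio.

0.031; consistent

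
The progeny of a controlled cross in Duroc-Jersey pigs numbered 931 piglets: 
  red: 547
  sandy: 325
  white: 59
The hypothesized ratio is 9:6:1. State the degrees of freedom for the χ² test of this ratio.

2

A goodness-of-fit test with 3 phenotype classes has df = 3 − 1 = 2.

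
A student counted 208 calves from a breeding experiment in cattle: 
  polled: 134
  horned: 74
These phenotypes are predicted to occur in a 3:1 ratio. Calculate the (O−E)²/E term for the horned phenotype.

9.308

Expected counts for N = 208 under a 3:1 ratio (total parts = 4):
  polled: 208 × 3/4 = 156
  horned: 208 × 1/4 = 52
Contribution of horned: (74 − 52)² / 52 = 9.3077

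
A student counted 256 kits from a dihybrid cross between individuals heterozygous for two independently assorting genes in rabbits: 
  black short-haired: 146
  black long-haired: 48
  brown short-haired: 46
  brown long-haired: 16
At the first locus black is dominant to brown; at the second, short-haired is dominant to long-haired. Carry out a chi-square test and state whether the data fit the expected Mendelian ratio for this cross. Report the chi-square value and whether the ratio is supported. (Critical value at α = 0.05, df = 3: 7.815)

0.111; consistent

A dihybrid F₂ with independent assortment and complete dominance at both loci gives a 9:3:3:1 phenotypic ratio.
Expected counts for N = 256 under a 9:3:3:1 ratio (total parts = 16):
  black short-haired: 256 × 9/16 = 144
  black long-haired: 256 × 3/16 = 48
  brown short-haired: 256 × 3/16 = 48
  brown long-haired: 256 × 1/16 = 16
χ² = Σ (O − E)² / E
  black short-haired: (146 − 144)² / 144 = 0.0278
  black long-haired: (48 − 48)² / 48 = 0.0000
  brown short-haired: (46 − 48)² / 48 = 0.0833
  brown long-haired: (16 − 16)² / 16 = 0.0000
χ² = 0.0278 + 0.0000 + 0.0833 + 0.0000 = 0.1111 ≈ 0.111
Degrees of freedom = 4 − 1 = 3; critical value at α = 0.05 is 7.815.
Since 0.111 < 7.815, we fail to reject the null hypothesis — the data are consistent with the 9:3:3:1 ratio.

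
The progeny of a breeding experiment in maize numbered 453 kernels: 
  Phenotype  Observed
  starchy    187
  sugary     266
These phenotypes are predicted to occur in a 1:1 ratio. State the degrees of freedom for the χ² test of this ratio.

1

A goodness-of-fit test with 2 phenotype classes has df = 2 − 1 = 1.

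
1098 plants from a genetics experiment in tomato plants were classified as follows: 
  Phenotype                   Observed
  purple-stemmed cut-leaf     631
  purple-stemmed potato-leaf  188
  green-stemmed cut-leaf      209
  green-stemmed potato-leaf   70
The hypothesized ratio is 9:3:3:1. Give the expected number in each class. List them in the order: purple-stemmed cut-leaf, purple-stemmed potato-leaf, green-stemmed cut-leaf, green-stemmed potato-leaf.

Total ratio parts = 16. Expected numbers out of 1098:
  purple-stemmed cut-leaf: 1098 × 9/16 = 617.625
  purple-stemmed potato-leaf: 1098 × 3/16 = 205.875
  green-stemmed cut-leaf: 1098 × 3/16 = 205.875
  green-stemmed potato-leaf: 1098 × 1/16 = 68.625

617.625, 205.875, 205.875, 68.625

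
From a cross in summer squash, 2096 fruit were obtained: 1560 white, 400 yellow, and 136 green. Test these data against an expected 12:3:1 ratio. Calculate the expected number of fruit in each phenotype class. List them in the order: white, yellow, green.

1572, 393, 131

The 12:3:1 ratio has 16 parts, so with N = 2096 the expected counts are:
  white: 2096 × 12/16 = 1572
  yellow: 2096 × 3/16 = 393
  green: 2096 × 1/16 = 131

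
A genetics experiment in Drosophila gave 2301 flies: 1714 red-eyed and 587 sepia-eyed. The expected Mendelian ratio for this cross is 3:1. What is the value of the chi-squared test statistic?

Expected counts for N = 2301 under a 3:1 ratio (total parts = 4):
  red-eyed: 2301 × 3/4 = 1725.75
  sepia-eyed: 2301 × 1/4 = 575.25
χ² = Σ (O − E)² / E
  red-eyed: (1714 − 1725.75)² / 1725.75 = 0.0800
  sepia-eyed: (587 − 575.25)² / 575.25 = 0.2400
χ² = 0.0800 + 0.2400 = 0.320

0.320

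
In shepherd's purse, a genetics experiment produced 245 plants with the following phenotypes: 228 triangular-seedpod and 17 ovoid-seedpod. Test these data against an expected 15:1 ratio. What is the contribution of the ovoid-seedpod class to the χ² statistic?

0.186

Total ratio parts = 16. Expected numbers out of 245:
  triangular-seedpod: 245 × 15/16 = 229.6875
  ovoid-seedpod: 245 × 1/16 = 15.3125
Contribution of ovoid-seedpod: (17 − 15.3125)² / 15.3125 = 0.1860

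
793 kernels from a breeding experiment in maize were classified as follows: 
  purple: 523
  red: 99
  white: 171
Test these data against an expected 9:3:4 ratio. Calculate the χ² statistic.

The 9:3:4 ratio has 16 parts, so with N = 793 the expected counts are:
  purple: 793 × 9/16 = 446.0625
  red: 793 × 3/16 = 148.6875
  white: 793 × 4/16 = 198.25
χ² = Σ (O − E)² / E
  purple: (523 − 446.0625)² / 446.0625 = 13.2703
  red: (99 − 148.6875)² / 148.6875 = 16.6043
  white: (171 − 198.25)² / 198.25 = 3.7456
χ² = 13.2703 + 16.6043 + 3.7456 = 33.6202 ≈ 33.620

33.620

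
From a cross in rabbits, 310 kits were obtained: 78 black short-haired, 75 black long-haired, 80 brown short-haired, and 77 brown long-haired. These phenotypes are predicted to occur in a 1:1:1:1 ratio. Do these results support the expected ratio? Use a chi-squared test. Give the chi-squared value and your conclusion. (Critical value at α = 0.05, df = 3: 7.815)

Under the 1:1:1:1 hypothesis (Σ ratio = 4, N = 310):
  black short-haired: 310 × 1/4 = 77.5
  black long-haired: 310 × 1/4 = 77.5
  brown short-haired: 310 × 1/4 = 77.5
  brown long-haired: 310 × 1/4 = 77.5
χ² = Σ (O − E)² / E
  black short-haired: (78 − 77.5)² / 77.5 = 0.0032
  black long-haired: (75 − 77.5)² / 77.5 = 0.0806
  brown short-haired: (80 − 77.5)² / 77.5 = 0.0806
  brown long-haired: (77 − 77.5)² / 77.5 = 0.0032
χ² = 0.0032 + 0.0806 + 0.0806 + 0.0032 = 0.1676 ≈ 0.168
Degrees of freedom = 4 − 1 = 3; critical value at α = 0.05 is 7.815.
Since 0.168 < 7.815, we fail to reject the null hypothesis — the data are consistent with the 1:1:1:1 ratio.

0.168; consistent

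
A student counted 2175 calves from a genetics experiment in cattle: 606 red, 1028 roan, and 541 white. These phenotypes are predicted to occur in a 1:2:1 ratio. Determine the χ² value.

Total ratio parts = 4. Expected numbers out of 2175:
  red: 2175 × 1/4 = 543.75
  roan: 2175 × 2/4 = 1087.5
  white: 2175 × 1/4 = 543.75
χ² = Σ (O − E)² / E
  red: (606 − 543.75)² / 543.75 = 7.1266
  roan: (1028 − 1087.5)² / 1087.5 = 3.2554
  white: (541 − 543.75)² / 543.75 = 0.0139
χ² = 7.1266 + 3.2554 + 0.0139 = 10.3959 ≈ 10.396

10.396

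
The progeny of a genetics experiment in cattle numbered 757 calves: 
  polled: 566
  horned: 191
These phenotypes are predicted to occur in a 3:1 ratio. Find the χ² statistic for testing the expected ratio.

Under the 3:1 hypothesis (Σ ratio = 4, N = 757):
  polled: 757 × 3/4 = 567.75
  horned: 757 × 1/4 = 189.25
χ² = Σ (O − E)² / E
  polled: (566 − 567.75)² / 567.75 = 0.0054
  horned: (191 − 189.25)² / 189.25 = 0.0162
χ² = 0.0054 + 0.0162 = 0.0216 ≈ 0.022

0.022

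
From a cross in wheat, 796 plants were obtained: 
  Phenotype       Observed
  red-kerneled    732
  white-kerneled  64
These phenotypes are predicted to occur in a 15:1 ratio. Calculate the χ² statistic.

The 15:1 ratio has 16 parts, so with N = 796 the expected counts are:
  red-kerneled: 796 × 15/16 = 746.25
  white-kerneled: 796 × 1/16 = 49.75
χ² = Σ (O − E)² / E
  red-kerneled: (732 − 746.25)² / 746.25 = 0.2721
  white-kerneled: (64 − 49.75)² / 49.75 = 4.0817
χ² = 0.2721 + 4.0817 = 4.3538 ≈ 4.354

4.354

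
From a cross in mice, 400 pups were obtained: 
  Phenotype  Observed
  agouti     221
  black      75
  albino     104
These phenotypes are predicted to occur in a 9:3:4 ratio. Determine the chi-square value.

0.231

Expected counts for N = 400 under a 9:3:4 ratio (total parts = 16):
  agouti: 400 × 9/16 = 225
  black: 400 × 3/16 = 75
  albino: 400 × 4/16 = 100
χ² = Σ (O − E)² / E
  agouti: (221 − 225)² / 225 = 0.0711
  black: (75 − 75)² / 75 = 0.0000
  albino: (104 − 100)² / 100 = 0.1600
χ² = 0.0711 + 0.0000 + 0.1600 = 0.2311 ≈ 0.231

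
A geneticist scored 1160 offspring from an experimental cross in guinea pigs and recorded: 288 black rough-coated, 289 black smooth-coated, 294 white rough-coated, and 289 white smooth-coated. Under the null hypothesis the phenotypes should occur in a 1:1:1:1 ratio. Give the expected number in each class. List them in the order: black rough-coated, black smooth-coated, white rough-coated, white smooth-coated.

Total ratio parts = 4. Expected numbers out of 1160:
  black rough-coated: 1160 × 1/4 = 290
  black smooth-coated: 1160 × 1/4 = 290
  white rough-coated: 1160 × 1/4 = 290
  white smooth-coated: 1160 × 1/4 = 290

290, 290, 290, 290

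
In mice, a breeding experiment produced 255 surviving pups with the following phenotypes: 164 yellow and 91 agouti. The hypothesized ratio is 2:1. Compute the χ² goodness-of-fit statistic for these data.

0.635

Expected counts for N = 255 under a 2:1 ratio (total parts = 3):
  yellow: 255 × 2/3 = 170
  agouti: 255 × 1/3 = 85
χ² = Σ (O − E)² / E
  yellow: (164 − 170)² / 170 = 0.2118
  agouti: (91 − 85)² / 85 = 0.4235
χ² = 0.2118 + 0.4235 = 0.6353 ≈ 0.635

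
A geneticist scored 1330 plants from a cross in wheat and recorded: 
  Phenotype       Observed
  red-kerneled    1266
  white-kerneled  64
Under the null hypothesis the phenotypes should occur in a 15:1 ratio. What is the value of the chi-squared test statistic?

Total ratio parts = 16. Expected numbers out of 1330:
  red-kerneled: 1330 × 15/16 = 1246.875
  white-kerneled: 1330 × 1/16 = 83.125
χ² = Σ (O − E)² / E
  red-kerneled: (1266 − 1246.875)² / 1246.875 = 0.2933
  white-kerneled: (64 − 83.125)² / 83.125 = 4.4002
χ² = 0.2933 + 4.4002 = 4.6935 ≈ 4.694

4.694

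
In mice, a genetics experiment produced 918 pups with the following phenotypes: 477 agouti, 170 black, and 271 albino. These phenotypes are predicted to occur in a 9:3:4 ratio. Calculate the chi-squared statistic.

The 9:3:4 ratio has 16 parts, so with N = 918 the expected counts are:
  agouti: 918 × 9/16 = 516.375
  black: 918 × 3/16 = 172.125
  albino: 918 × 4/16 = 229.5
χ² = Σ (O − E)² / E
  agouti: (477 − 516.375)² / 516.375 = 3.0025
  black: (170 − 172.125)² / 172.125 = 0.0262
  albino: (271 − 229.5)² / 229.5 = 7.5044
χ² = 3.0025 + 0.0262 + 7.5044 = 10.5331 ≈ 10.533

10.533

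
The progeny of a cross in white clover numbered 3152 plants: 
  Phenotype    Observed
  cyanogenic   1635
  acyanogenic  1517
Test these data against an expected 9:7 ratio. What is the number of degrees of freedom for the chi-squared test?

1

A goodness-of-fit test with 2 phenotype classes has df = 2 − 1 = 1.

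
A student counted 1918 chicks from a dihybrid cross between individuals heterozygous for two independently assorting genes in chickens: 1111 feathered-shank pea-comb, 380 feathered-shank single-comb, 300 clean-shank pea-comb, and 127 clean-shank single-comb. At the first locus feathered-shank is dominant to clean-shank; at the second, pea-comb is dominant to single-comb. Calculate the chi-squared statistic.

A dihybrid F₂ with independent assortment and complete dominance at both loci gives a 9:3:3:1 phenotypic ratio.
The 9:3:3:1 ratio has 16 parts, so with N = 1918 the expected counts are:
  feathered-shank pea-comb: 1918 × 9/16 = 1078.875
  feathered-shank single-comb: 1918 × 3/16 = 359.625
  clean-shank pea-comb: 1918 × 3/16 = 359.625
  clean-shank single-comb: 1918 × 1/16 = 119.875
χ² = Σ (O − E)² / E
  feathered-shank pea-comb: (1111 − 1078.875)² / 1078.875 = 0.9566
  feathered-shank single-comb: (380 − 359.625)² / 359.625 = 1.1544
  clean-shank pea-comb: (300 − 359.625)² / 359.625 = 9.8857
  clean-shank single-comb: (127 − 119.875)² / 119.875 = 0.4235
χ² = 0.9566 + 1.1544 + 9.8857 + 0.4235 = 12.4202 ≈ 12.420

12.420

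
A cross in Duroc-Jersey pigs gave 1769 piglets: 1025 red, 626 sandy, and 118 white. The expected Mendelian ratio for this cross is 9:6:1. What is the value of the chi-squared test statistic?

The 9:6:1 ratio has 16 parts, so with N = 1769 the expected counts are:
  red: 1769 × 9/16 = 995.0625
  sandy: 1769 × 6/16 = 663.375
  white: 1769 × 1/16 = 110.5625
χ² = Σ (O − E)² / E
  red: (1025 − 995.0625)² / 995.0625 = 0.9007
  sandy: (626 − 663.375)² / 663.375 = 2.1057
  white: (118 − 110.5625)² / 110.5625 = 0.5003
χ² = 0.9007 + 2.1057 + 0.5003 = 3.5067 ≈ 3.507

3.507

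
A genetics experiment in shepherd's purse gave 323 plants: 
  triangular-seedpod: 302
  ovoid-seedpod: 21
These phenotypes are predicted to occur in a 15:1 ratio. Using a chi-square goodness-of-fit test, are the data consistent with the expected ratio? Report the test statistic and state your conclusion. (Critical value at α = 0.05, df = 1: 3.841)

The 15:1 ratio has 16 parts, so with N = 323 the expected counts are:
  triangular-seedpod: 323 × 15/16 = 302.8125
  ovoid-seedpod: 323 × 1/16 = 20.1875
χ² = Σ (O − E)² / E
  triangular-seedpod: (302 − 302.8125)² / 302.8125 = 0.0022
  ovoid-seedpod: (21 − 20.1875)² / 20.1875 = 0.0327
χ² = 0.0022 + 0.0327 = 0.0349 ≈ 0.035
Degrees of freedom = 2 − 1 = 1; critical value at α = 0.05 is 3.841.
Since 0.035 < 3.841, we fail to reject the null hypothesis — the data are consistent with the 15:1 ratio.

0.035; consistent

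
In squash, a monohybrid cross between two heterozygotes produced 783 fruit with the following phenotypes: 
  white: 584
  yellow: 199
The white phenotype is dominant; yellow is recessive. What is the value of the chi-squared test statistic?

For a monohybrid cross between heterozygotes with complete dominance, the expected phenotypic ratio is 3:1.
Total ratio parts = 4. Expected numbers out of 783:
  white: 783 × 3/4 = 587.25
  yellow: 783 × 1/4 = 195.75
χ² = Σ (O − E)² / E
  white: (584 − 587.25)² / 587.25 = 0.0180
  yellow: (199 − 195.75)² / 195.75 = 0.0540
χ² = 0.0180 + 0.0540 = 0.072

0.072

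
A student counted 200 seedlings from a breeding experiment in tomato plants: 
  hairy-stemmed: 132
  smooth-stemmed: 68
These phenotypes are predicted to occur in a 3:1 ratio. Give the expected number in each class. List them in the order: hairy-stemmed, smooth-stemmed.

150, 50

Under the 3:1 hypothesis (Σ ratio = 4, N = 200):
  hairy-stemmed: 200 × 3/4 = 150
  smooth-stemmed: 200 × 1/4 = 50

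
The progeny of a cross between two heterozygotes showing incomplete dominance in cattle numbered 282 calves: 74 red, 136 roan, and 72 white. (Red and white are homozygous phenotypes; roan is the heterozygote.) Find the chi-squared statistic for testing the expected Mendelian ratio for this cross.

0.383

With incomplete dominance, a heterozygote × heterozygote cross gives a 1:2:1 phenotypic ratio.
Total ratio parts = 4. Expected numbers out of 282:
  red: 282 × 1/4 = 70.5
  roan: 282 × 2/4 = 141
  white: 282 × 1/4 = 70.5
χ² = Σ (O − E)² / E
  red: (74 − 70.5)² / 70.5 = 0.1738
  roan: (136 − 141)² / 141 = 0.1773
  white: (72 − 70.5)² / 70.5 = 0.0319
χ² = 0.1738 + 0.1773 + 0.0319 = 0.383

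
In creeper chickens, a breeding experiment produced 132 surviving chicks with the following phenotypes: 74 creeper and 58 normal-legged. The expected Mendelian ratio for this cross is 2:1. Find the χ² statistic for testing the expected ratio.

6.682

The 2:1 ratio has 3 parts, so with N = 132 the expected counts are:
  creeper: 132 × 2/3 = 88
  normal-legged: 132 × 1/3 = 44
χ² = Σ (O − E)² / E
  creeper: (74 − 88)² / 88 = 2.2273
  normal-legged: (58 − 44)² / 44 = 4.4545
χ² = 2.2273 + 4.4545 = 6.6818 ≈ 6.682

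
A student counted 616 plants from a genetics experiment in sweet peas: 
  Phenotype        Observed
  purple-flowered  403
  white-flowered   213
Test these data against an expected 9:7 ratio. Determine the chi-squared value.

Under the 9:7 hypothesis (Σ ratio = 16, N = 616):
  purple-flowered: 616 × 9/16 = 346.5
  white-flowered: 616 × 7/16 = 269.5
χ² = Σ (O − E)² / E
  purple-flowered: (403 − 346.5)² / 346.5 = 9.2128
  white-flowered: (213 − 269.5)² / 269.5 = 11.8451
χ² = 9.2128 + 11.8451 = 21.0579 ≈ 21.058

21.058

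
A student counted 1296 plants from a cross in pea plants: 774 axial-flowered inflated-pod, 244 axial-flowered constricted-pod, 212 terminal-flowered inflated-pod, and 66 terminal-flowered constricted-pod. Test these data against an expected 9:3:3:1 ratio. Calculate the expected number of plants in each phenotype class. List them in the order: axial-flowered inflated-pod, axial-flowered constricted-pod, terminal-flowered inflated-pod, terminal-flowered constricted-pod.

Total ratio parts = 16. Expected numbers out of 1296:
  axial-flowered inflated-pod: 1296 × 9/16 = 729
  axial-flowered constricted-pod: 1296 × 3/16 = 243
  terminal-flowered inflated-pod: 1296 × 3/16 = 243
  terminal-flowered constricted-pod: 1296 × 1/16 = 81

729, 243, 243, 81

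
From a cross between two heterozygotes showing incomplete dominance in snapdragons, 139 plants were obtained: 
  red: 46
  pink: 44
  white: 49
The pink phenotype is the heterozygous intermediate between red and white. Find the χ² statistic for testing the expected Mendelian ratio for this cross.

With incomplete dominance, a heterozygote × heterozygote cross gives a 1:2:1 phenotypic ratio.
Expected counts for N = 139 under a 1:2:1 ratio (total parts = 4):
  red: 139 × 1/4 = 34.75
  pink: 139 × 2/4 = 69.5
  white: 139 × 1/4 = 34.75
χ² = Σ (O − E)² / E
  red: (46 − 34.75)² / 34.75 = 3.6421
  pink: (44 − 69.5)² / 69.5 = 9.3561
  white: (49 − 34.75)² / 34.75 = 5.8435
χ² = 3.6421 + 9.3561 + 5.8435 = 18.8417 ≈ 18.842

18.842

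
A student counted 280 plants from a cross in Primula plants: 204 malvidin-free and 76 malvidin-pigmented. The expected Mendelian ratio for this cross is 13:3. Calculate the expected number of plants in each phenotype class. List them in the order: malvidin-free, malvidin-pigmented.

227.5, 52.5

Total ratio parts = 16. Expected numbers out of 280:
  malvidin-free: 280 × 13/16 = 227.5
  malvidin-pigmented: 280 × 3/16 = 52.5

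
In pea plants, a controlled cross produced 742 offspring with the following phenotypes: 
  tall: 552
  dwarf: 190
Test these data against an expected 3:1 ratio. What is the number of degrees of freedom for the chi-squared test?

A goodness-of-fit test with 2 phenotype classes has df = 2 − 1 = 1.

1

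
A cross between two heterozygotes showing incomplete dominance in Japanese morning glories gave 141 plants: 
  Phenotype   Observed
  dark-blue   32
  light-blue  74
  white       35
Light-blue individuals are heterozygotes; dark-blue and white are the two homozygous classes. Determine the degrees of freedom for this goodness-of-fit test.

2

With incomplete dominance, a heterozygote × heterozygote cross gives a 1:2:1 phenotypic ratio.
A goodness-of-fit test with 3 phenotype classes has df = 3 − 1 = 2.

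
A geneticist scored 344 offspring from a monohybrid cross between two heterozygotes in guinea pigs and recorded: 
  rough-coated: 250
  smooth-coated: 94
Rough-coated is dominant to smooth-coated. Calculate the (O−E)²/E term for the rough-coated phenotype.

For a monohybrid cross between heterozygotes with complete dominance, the expected phenotypic ratio is 3:1.
Total ratio parts = 4. Expected numbers out of 344:
  rough-coated: 344 × 3/4 = 258
  smooth-coated: 344 × 1/4 = 86
Contribution of rough-coated: (250 − 258)² / 258 = 0.2481

0.248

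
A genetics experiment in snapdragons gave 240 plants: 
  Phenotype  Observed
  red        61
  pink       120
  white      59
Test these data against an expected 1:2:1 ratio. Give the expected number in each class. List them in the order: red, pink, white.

60, 120, 60

The 1:2:1 ratio has 4 parts, so with N = 240 the expected counts are:
  red: 240 × 1/4 = 60
  pink: 240 × 2/4 = 120
  white: 240 × 1/4 = 60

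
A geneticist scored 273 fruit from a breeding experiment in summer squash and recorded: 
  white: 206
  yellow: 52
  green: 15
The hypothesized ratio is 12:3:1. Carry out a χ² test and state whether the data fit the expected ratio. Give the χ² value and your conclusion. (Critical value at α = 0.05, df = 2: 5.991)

Expected counts for N = 273 under a 12:3:1 ratio (total parts = 16):
  white: 273 × 12/16 = 204.75
  yellow: 273 × 3/16 = 51.1875
  green: 273 × 1/16 = 17.0625
χ² = Σ (O − E)² / E
  white: (206 − 204.75)² / 204.75 = 0.0076
  yellow: (52 − 51.1875)² / 51.1875 = 0.0129
  green: (15 − 17.0625)² / 17.0625 = 0.2493
χ² = 0.0076 + 0.0129 + 0.2493 = 0.2698 ≈ 0.270
Degrees of freedom = 3 − 1 = 2; critical value at α = 0.05 is 5.991.
Since 0.270 < 5.991, we fail to reject the null hypothesis — the data are consistent with the 12:3:1 ratio.

0.270; consistent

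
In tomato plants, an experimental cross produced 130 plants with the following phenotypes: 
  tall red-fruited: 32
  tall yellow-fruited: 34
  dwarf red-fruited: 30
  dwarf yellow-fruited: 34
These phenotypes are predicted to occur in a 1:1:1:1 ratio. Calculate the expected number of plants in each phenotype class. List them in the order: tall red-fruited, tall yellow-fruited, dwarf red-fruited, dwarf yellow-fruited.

Under the 1:1:1:1 hypothesis (Σ ratio = 4, N = 130):
  tall red-fruited: 130 × 1/4 = 32.5
  tall yellow-fruited: 130 × 1/4 = 32.5
  dwarf red-fruited: 130 × 1/4 = 32.5
  dwarf yellow-fruited: 130 × 1/4 = 32.5

32.5, 32.5, 32.5, 32.5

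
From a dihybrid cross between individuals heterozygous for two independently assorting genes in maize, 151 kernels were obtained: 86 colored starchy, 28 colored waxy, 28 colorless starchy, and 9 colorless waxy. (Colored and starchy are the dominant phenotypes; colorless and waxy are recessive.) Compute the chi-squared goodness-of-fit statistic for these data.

0.040

A dihybrid F₂ with independent assortment and complete dominance at both loci gives a 9:3:3:1 phenotypic ratio.
Expected counts for N = 151 under a 9:3:3:1 ratio (total parts = 16):
  colored starchy: 151 × 9/16 = 84.9375
  colored waxy: 151 × 3/16 = 28.3125
  colorless starchy: 151 × 3/16 = 28.3125
  colorless waxy: 151 × 1/16 = 9.4375
χ² = Σ (O − E)² / E
  colored starchy: (86 − 84.9375)² / 84.9375 = 0.0133
  colored waxy: (28 − 28.3125)² / 28.3125 = 0.0034
  colorless starchy: (28 − 28.3125)² / 28.3125 = 0.0034
  colorless waxy: (9 − 9.4375)² / 9.4375 = 0.0203
χ² = 0.0133 + 0.0034 + 0.0034 + 0.0203 = 0.0404 ≈ 0.040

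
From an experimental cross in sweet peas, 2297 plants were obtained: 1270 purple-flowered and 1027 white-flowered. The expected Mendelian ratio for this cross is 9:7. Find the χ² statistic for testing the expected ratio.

Expected counts for N = 2297 under a 9:7 ratio (total parts = 16):
  purple-flowered: 2297 × 9/16 = 1292.0625
  white-flowered: 2297 × 7/16 = 1004.9375
χ² = Σ (O − E)² / E
  purple-flowered: (1270 − 1292.0625)² / 1292.0625 = 0.3767
  white-flowered: (1027 − 1004.9375)² / 1004.9375 = 0.4844
χ² = 0.3767 + 0.4844 = 0.8611 ≈ 0.861

0.861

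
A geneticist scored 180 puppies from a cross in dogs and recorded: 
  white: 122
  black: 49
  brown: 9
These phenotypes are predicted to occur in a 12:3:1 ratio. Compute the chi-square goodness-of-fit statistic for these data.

8.593

Under the 12:3:1 hypothesis (Σ ratio = 16, N = 180):
  white: 180 × 12/16 = 135
  black: 180 × 3/16 = 33.75
  brown: 180 × 1/16 = 11.25
χ² = Σ (O − E)² / E
  white: (122 − 135)² / 135 = 1.2519
  black: (49 − 33.75)² / 33.75 = 6.8907
  brown: (9 − 11.25)² / 11.25 = 0.4500
χ² = 1.2519 + 6.8907 + 0.4500 = 8.5926 ≈ 8.593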